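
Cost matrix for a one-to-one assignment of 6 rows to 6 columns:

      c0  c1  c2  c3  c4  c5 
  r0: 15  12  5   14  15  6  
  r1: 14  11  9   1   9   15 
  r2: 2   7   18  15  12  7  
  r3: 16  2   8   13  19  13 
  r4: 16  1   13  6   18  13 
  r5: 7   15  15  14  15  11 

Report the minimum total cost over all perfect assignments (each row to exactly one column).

Minimum assignment cost: 33

optimal assignment: row0→col5 (cost 6), row1→col3 (cost 1), row2→col0 (cost 2), row3→col2 (cost 8), row4→col1 (cost 1), row5→col4 (cost 15)
total = 6 + 1 + 2 + 8 + 1 + 15 = 33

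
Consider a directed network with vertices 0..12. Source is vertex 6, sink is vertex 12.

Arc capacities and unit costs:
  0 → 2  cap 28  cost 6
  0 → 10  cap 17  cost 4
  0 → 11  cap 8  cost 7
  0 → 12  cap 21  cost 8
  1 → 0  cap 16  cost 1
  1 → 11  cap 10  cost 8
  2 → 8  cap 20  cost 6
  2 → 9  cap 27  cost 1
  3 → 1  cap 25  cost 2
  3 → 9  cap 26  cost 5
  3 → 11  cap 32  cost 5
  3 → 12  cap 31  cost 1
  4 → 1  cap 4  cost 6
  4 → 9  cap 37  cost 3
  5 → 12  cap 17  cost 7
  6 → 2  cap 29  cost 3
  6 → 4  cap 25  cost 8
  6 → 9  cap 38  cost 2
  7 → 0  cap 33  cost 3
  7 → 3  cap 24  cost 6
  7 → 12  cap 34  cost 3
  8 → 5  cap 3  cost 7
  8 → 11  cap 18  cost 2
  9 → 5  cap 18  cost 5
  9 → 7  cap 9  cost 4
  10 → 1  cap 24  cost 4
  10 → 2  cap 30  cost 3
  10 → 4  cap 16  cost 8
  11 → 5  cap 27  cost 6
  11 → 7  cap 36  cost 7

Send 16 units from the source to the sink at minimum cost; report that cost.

Minimum cost for 16 units: 179

shortest-cost path #1: 6→9→7→12 push 9 @ unit cost 9 (adds 81)
shortest-cost path #2: 6→9→5→12 push 7 @ unit cost 14 (adds 98)
total cost = 179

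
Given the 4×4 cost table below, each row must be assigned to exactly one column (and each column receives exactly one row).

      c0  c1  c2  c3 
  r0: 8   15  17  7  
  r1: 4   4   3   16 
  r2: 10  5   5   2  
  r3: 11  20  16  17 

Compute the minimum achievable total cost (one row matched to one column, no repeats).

Minimum assignment cost: 26

optimal assignment: row0→col3 (cost 7), row1→col2 (cost 3), row2→col1 (cost 5), row3→col0 (cost 11)
total = 7 + 3 + 5 + 11 = 26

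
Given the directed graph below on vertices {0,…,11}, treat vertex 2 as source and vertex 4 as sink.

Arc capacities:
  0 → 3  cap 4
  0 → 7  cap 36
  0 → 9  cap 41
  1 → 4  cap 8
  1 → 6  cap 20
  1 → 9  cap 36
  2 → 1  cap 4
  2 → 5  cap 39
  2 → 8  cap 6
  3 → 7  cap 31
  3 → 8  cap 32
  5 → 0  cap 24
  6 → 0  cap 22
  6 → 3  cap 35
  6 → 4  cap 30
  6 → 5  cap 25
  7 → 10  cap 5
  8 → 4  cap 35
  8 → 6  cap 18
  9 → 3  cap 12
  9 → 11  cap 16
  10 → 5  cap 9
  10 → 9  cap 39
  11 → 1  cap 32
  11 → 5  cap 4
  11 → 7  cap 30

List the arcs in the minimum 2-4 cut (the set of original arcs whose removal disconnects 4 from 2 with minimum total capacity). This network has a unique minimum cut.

augment #1: 2→1→4 push 4
augment #2: 2→8→4 push 6
augment #3: 2→5→0→3→8→4 push 4
augment #4: 2→5→0→9→3→8→4 push 12
augment #5: 2→5→0→9→11→1→4 push 4
augment #6: 2→5→0→9→11→1→6→4 push 4
max flow = 34; residual-reachable set from 2 gives S-side
cut edges (S→T): {(2,1), (2,8), (5,0)} total cap 34

Min-cut arcs: {(2,1), (2,8), (5,0)} (total capacity 34)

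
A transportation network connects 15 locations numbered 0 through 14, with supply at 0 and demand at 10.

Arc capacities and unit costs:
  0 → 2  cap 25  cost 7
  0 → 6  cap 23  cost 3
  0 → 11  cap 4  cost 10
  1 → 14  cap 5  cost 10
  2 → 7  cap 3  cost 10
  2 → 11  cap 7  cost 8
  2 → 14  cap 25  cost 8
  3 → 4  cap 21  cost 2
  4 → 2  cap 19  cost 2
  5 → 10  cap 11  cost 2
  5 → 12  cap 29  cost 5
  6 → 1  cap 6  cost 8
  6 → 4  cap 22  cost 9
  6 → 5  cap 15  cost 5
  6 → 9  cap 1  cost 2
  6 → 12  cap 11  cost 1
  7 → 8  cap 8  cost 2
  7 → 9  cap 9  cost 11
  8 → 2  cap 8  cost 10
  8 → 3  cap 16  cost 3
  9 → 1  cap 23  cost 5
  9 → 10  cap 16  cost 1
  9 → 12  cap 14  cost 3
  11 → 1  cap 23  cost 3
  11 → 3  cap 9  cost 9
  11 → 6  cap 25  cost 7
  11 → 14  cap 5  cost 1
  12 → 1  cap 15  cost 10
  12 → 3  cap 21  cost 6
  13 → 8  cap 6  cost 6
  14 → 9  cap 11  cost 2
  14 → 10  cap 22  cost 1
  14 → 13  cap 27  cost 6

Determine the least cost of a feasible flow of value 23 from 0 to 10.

Minimum cost for 23 units: 276

shortest-cost path #1: 0→6→9→10 push 1 @ unit cost 6 (adds 6)
shortest-cost path #2: 0→6→5→10 push 11 @ unit cost 10 (adds 110)
shortest-cost path #3: 0→11→14→10 push 4 @ unit cost 12 (adds 48)
shortest-cost path #4: 0→2→14→10 push 7 @ unit cost 16 (adds 112)
total cost = 276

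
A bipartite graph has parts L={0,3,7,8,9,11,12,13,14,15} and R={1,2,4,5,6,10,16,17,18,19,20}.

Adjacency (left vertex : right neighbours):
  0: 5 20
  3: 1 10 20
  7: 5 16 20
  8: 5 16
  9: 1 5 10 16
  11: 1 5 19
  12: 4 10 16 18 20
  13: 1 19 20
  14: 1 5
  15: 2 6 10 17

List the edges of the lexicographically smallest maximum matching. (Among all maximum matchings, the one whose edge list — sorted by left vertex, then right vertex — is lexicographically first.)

Lex-smallest maximum matching: {(0,5), (3,1), (7,16), (9,10), (11,19), (12,4), (13,20), (15,2)}

|M| = 8 (so the lex-smallest maximum matching has 8 edges)
process left vertices in ascending order; for each, take the smallest-labelled available neighbour that still permits 8 edges overall, or leave it unmatched if none does
lex-smallest matching: {0-5, 3-1, 7-16, 9-10, 11-19, 12-4, 13-20, 15-2}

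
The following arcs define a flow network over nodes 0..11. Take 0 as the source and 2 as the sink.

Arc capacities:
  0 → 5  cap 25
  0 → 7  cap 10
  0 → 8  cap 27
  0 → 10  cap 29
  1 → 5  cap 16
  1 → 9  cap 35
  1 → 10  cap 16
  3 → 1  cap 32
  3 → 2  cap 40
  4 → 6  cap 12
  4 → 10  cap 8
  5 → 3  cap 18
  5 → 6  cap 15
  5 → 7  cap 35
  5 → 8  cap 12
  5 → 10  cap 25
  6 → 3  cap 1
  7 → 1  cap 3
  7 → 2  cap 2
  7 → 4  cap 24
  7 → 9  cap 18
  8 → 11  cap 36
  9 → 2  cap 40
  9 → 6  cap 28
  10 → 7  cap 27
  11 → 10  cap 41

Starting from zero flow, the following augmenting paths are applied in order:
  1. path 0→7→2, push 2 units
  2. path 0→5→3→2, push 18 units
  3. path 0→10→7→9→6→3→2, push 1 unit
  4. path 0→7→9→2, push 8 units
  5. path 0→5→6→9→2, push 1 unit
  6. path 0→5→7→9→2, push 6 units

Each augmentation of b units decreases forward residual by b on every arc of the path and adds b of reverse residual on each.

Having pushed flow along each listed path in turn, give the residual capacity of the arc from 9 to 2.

after path 1 (0→7→2, push 2): res(9,2)=40
after path 2 (0→5→3→2, push 18): res(9,2)=40
after path 3 (0→10→7→9→6→3→2, push 1): res(9,2)=40
after path 4 (0→7→9→2, push 8): res(9,2)=32
after path 5 (0→5→6→9→2, push 1): res(9,2)=31
after path 6 (0→5→7→9→2, push 6): res(9,2)=25

Residual capacity of (9,2): 25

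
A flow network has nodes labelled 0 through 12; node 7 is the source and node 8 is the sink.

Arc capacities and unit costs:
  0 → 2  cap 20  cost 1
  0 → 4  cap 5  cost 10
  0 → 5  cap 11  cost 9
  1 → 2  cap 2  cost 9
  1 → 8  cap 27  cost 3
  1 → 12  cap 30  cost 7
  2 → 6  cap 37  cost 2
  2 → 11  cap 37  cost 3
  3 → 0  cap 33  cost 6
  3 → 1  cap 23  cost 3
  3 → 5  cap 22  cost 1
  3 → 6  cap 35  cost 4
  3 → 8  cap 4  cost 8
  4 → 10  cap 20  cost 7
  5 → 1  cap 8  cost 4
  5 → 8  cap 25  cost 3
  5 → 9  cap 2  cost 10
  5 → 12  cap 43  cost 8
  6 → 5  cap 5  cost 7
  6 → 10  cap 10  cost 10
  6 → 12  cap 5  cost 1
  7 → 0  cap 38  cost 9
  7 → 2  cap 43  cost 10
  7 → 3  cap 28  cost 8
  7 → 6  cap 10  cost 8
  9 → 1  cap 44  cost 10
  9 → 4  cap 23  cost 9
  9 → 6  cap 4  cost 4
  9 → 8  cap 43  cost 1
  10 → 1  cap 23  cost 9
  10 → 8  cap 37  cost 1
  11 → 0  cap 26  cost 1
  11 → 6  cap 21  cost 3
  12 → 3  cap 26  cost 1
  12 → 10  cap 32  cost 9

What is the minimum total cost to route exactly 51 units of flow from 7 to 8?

shortest-cost path #1: 7→3→5→8 push 22 @ unit cost 12 (adds 264)
shortest-cost path #2: 7→3→1→8 push 6 @ unit cost 14 (adds 84)
shortest-cost path #3: 7→6→12→3→1→8 push 5 @ unit cost 16 (adds 80)
shortest-cost path #4: 7→6→5→8 push 3 @ unit cost 18 (adds 54)
shortest-cost path #5: 7→6→10→8 push 2 @ unit cost 19 (adds 38)
shortest-cost path #6: 7→0→5→6→10→8 push 3 @ unit cost 22 (adds 66)
shortest-cost path #7: 7→2→6→10→8 push 5 @ unit cost 23 (adds 115)
shortest-cost path #8: 7→0→5→3→1→8 push 5 @ unit cost 23 (adds 115)
total cost = 816

Minimum cost for 51 units: 816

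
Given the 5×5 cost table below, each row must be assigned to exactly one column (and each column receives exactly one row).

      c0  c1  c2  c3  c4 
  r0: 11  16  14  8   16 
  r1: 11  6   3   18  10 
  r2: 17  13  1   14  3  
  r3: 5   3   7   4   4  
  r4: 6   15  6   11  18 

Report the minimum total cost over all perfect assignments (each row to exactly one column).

optimal assignment: row0→col3 (cost 8), row1→col2 (cost 3), row2→col4 (cost 3), row3→col1 (cost 3), row4→col0 (cost 6)
total = 8 + 3 + 3 + 3 + 6 = 23

Minimum assignment cost: 23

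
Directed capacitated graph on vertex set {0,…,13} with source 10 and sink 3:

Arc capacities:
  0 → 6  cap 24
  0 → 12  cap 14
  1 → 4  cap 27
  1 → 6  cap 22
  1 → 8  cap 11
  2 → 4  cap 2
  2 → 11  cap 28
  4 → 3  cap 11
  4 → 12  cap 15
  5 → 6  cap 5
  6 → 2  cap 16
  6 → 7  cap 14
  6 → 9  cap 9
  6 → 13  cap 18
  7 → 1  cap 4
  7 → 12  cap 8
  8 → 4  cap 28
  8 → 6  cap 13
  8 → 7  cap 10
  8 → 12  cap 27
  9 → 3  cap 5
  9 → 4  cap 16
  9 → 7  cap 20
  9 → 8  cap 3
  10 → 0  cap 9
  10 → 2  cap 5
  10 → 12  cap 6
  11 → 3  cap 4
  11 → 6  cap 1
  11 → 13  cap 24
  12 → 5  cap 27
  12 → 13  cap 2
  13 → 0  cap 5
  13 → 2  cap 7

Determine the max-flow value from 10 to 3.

Maximum flow value: 19

augment #1: 10→2→4→3 bottleneck 2, total now 2
augment #2: 10→2→11→3 bottleneck 3, total now 5
augment #3: 10→0→6→9→3 bottleneck 5, total now 10
augment #4: 10→0→6→2→11→3 bottleneck 1, total now 11
augment #5: 10→0→6→9→4→3 bottleneck 3, total now 14
augment #6: 10→12→5→6→9→4→3 bottleneck 1, total now 15
augment #7: 10→12→5→6→7→1→4→3 bottleneck 4, total now 19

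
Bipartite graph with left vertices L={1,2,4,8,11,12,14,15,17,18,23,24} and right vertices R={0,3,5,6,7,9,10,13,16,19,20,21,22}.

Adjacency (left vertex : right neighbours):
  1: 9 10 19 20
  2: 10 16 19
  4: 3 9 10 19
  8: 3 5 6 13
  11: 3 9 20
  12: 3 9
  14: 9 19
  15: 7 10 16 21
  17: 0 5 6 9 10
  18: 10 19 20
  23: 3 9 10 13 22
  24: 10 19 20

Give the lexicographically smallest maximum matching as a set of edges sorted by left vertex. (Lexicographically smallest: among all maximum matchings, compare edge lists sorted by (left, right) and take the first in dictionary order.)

|M| = 10 (so the lex-smallest maximum matching has 10 edges)
process left vertices in ascending order; for each, take the smallest-labelled available neighbour that still permits 10 edges overall, or leave it unmatched if none does
lex-smallest matching: {1-9, 2-16, 4-3, 8-5, 11-20, 14-19, 15-7, 17-0, 18-10, 23-13}

Lex-smallest maximum matching: {(1,9), (2,16), (4,3), (8,5), (11,20), (14,19), (15,7), (17,0), (18,10), (23,13)}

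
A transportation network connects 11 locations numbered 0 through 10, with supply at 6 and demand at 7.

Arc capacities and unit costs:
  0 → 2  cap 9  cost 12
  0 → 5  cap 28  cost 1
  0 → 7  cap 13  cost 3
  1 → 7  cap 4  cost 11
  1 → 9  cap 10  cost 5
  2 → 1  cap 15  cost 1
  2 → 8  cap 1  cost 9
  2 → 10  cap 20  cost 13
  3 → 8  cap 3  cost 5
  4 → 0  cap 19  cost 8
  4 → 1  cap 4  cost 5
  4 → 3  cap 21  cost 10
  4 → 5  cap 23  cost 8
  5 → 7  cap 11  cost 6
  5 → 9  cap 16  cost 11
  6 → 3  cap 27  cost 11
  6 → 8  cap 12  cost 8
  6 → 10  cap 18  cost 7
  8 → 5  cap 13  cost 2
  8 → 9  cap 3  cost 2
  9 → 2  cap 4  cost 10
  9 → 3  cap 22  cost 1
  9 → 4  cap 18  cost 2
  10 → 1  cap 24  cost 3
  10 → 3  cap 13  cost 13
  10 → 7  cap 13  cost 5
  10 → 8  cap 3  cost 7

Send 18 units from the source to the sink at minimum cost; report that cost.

Minimum cost for 18 units: 236

shortest-cost path #1: 6→10→7 push 13 @ unit cost 12 (adds 156)
shortest-cost path #2: 6→8→5→7 push 5 @ unit cost 16 (adds 80)
total cost = 236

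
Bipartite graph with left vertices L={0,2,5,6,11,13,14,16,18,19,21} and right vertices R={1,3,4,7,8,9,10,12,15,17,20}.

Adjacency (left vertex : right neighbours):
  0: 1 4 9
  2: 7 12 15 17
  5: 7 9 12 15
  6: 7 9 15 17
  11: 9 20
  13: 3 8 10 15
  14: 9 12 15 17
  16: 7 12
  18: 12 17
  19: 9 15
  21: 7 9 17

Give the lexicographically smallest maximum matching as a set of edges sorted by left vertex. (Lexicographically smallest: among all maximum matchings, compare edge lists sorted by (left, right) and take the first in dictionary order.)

Lex-smallest maximum matching: {(0,1), (2,7), (5,9), (6,15), (11,20), (13,3), (14,12), (18,17)}

|M| = 8 (so the lex-smallest maximum matching has 8 edges)
process left vertices in ascending order; for each, take the smallest-labelled available neighbour that still permits 8 edges overall, or leave it unmatched if none does
lex-smallest matching: {0-1, 2-7, 5-9, 6-15, 11-20, 13-3, 14-12, 18-17}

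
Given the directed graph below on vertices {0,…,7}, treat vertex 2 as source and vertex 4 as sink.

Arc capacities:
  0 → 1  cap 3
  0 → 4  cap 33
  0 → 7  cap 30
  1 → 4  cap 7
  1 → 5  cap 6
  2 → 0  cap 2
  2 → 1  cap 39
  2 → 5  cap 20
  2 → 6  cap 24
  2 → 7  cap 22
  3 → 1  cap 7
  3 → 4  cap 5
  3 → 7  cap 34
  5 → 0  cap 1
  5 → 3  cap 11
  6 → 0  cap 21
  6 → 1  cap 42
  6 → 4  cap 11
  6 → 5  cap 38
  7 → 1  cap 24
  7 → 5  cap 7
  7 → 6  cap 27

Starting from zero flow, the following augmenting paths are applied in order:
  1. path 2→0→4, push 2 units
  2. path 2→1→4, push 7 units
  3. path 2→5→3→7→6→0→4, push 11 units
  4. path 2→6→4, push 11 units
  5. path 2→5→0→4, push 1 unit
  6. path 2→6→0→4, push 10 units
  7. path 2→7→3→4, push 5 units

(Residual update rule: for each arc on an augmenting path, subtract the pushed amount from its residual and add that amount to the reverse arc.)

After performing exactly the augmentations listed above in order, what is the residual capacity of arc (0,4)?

after path 1 (2→0→4, push 2): res(0,4)=31
after path 2 (2→1→4, push 7): res(0,4)=31
after path 3 (2→5→3→7→6→0→4, push 11): res(0,4)=20
after path 4 (2→6→4, push 11): res(0,4)=20
after path 5 (2→5→0→4, push 1): res(0,4)=19
after path 6 (2→6→0→4, push 10): res(0,4)=9
after path 7 (2→7→3→4, push 5): res(0,4)=9

Residual capacity of (0,4): 9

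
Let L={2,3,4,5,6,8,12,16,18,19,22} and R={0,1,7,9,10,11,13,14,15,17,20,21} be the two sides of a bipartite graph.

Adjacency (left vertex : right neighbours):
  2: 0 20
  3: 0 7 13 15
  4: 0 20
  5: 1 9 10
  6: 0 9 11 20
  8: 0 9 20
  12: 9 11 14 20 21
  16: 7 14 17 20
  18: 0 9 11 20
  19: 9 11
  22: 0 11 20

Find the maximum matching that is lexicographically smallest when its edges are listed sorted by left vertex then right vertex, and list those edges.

|M| = 8 (so the lex-smallest maximum matching has 8 edges)
process left vertices in ascending order; for each, take the smallest-labelled available neighbour that still permits 8 edges overall, or leave it unmatched if none does
lex-smallest matching: {2-0, 3-7, 4-20, 5-1, 6-9, 12-14, 16-17, 18-11}

Lex-smallest maximum matching: {(2,0), (3,7), (4,20), (5,1), (6,9), (12,14), (16,17), (18,11)}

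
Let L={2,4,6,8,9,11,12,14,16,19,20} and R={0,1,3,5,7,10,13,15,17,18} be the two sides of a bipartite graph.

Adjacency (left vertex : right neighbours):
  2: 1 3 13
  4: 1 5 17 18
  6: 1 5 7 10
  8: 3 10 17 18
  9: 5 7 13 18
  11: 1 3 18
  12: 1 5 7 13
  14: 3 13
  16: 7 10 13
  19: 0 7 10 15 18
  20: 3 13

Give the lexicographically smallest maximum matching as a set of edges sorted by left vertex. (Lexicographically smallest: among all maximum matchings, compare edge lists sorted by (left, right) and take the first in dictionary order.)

Lex-smallest maximum matching: {(2,1), (4,5), (6,7), (8,17), (9,13), (11,18), (14,3), (16,10), (19,0)}

|M| = 9 (so the lex-smallest maximum matching has 9 edges)
process left vertices in ascending order; for each, take the smallest-labelled available neighbour that still permits 9 edges overall, or leave it unmatched if none does
lex-smallest matching: {2-1, 4-5, 6-7, 8-17, 9-13, 11-18, 14-3, 16-10, 19-0}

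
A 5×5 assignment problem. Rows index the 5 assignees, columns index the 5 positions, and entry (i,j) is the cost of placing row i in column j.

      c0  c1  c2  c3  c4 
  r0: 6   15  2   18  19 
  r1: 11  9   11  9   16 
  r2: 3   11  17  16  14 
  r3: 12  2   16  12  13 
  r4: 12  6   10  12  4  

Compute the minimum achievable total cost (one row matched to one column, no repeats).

Minimum assignment cost: 20

optimal assignment: row0→col2 (cost 2), row1→col3 (cost 9), row2→col0 (cost 3), row3→col1 (cost 2), row4→col4 (cost 4)
total = 2 + 9 + 3 + 2 + 4 = 20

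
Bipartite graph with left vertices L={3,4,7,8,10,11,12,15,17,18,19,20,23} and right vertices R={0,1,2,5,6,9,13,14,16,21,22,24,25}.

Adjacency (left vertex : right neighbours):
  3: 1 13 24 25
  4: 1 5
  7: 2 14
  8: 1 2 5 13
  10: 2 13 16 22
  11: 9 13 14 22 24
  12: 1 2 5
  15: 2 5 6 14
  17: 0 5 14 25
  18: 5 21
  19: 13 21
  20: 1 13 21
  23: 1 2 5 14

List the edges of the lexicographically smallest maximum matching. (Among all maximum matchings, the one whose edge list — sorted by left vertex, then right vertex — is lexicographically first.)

|M| = 11 (so the lex-smallest maximum matching has 11 edges)
process left vertices in ascending order; for each, take the smallest-labelled available neighbour that still permits 11 edges overall, or leave it unmatched if none does
lex-smallest matching: {3-24, 4-1, 7-2, 8-5, 10-16, 11-9, 15-6, 17-0, 18-21, 19-13, 23-14}

Lex-smallest maximum matching: {(3,24), (4,1), (7,2), (8,5), (10,16), (11,9), (15,6), (17,0), (18,21), (19,13), (23,14)}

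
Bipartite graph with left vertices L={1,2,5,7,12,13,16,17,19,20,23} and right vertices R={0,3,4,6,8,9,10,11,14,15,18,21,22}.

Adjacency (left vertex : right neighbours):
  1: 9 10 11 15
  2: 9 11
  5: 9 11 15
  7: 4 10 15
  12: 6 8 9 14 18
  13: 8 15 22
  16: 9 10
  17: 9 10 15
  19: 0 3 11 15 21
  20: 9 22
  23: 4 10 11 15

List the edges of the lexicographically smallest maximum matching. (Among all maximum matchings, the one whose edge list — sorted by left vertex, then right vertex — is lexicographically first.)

|M| = 9 (so the lex-smallest maximum matching has 9 edges)
process left vertices in ascending order; for each, take the smallest-labelled available neighbour that still permits 9 edges overall, or leave it unmatched if none does
lex-smallest matching: {1-9, 2-11, 5-15, 7-4, 12-6, 13-8, 16-10, 19-0, 20-22}

Lex-smallest maximum matching: {(1,9), (2,11), (5,15), (7,4), (12,6), (13,8), (16,10), (19,0), (20,22)}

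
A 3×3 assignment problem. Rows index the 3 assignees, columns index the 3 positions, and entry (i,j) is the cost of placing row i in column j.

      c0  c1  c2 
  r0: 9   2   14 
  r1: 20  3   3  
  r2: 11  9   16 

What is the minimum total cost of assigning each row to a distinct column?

optimal assignment: row0→col1 (cost 2), row1→col2 (cost 3), row2→col0 (cost 11)
total = 2 + 3 + 11 = 16

Minimum assignment cost: 16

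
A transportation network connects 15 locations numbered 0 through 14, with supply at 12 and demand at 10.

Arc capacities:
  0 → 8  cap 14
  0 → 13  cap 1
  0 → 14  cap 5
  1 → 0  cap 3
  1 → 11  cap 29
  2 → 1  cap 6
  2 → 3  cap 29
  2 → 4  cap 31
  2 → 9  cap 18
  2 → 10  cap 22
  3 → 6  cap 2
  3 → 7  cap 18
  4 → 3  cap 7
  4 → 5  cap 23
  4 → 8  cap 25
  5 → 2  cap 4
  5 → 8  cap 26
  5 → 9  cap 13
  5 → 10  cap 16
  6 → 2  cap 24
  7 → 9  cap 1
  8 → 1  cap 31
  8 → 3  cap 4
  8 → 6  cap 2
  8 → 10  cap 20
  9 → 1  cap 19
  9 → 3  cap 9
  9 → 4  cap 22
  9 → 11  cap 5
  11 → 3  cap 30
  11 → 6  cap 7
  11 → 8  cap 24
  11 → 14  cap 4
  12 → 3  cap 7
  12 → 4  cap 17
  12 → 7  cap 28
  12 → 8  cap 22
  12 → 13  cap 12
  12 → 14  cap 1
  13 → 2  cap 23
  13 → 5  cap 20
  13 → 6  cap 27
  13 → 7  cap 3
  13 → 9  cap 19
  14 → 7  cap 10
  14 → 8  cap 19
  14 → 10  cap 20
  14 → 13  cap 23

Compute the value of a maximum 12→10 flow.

Maximum flow value: 55

augment #1: 12→8→10 bottleneck 20, total now 20
augment #2: 12→14→10 bottleneck 1, total now 21
augment #3: 12→4→5→10 bottleneck 16, total now 37
augment #4: 12→13→2→10 bottleneck 12, total now 49
augment #5: 12→3→6→2→10 bottleneck 2, total now 51
augment #6: 12→4→5→2→10 bottleneck 1, total now 52
augment #7: 12→8→6→2→10 bottleneck 2, total now 54
augment #8: 12→7→9→11→14→10 bottleneck 1, total now 55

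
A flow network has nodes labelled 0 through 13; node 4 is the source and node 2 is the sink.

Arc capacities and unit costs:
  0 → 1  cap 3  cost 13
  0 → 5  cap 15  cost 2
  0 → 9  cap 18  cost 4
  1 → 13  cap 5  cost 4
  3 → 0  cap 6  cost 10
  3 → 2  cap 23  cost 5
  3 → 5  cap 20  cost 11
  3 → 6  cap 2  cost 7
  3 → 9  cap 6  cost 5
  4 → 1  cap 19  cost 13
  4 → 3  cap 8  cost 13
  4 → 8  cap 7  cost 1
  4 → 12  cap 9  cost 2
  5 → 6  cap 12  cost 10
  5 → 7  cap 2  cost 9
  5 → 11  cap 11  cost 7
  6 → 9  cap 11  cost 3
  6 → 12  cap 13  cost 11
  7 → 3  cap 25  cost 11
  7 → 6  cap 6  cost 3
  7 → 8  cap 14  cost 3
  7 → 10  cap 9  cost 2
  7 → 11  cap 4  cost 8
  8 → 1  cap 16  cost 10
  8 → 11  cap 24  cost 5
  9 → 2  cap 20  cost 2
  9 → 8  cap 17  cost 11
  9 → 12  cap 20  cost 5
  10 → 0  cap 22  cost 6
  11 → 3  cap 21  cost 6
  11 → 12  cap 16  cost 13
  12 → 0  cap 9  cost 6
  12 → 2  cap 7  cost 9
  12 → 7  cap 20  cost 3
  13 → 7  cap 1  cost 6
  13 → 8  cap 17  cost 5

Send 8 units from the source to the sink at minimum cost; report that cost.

shortest-cost path #1: 4→12→2 push 7 @ unit cost 11 (adds 77)
shortest-cost path #2: 4→12→7→6→9→2 push 1 @ unit cost 13 (adds 13)
total cost = 90

Minimum cost for 8 units: 90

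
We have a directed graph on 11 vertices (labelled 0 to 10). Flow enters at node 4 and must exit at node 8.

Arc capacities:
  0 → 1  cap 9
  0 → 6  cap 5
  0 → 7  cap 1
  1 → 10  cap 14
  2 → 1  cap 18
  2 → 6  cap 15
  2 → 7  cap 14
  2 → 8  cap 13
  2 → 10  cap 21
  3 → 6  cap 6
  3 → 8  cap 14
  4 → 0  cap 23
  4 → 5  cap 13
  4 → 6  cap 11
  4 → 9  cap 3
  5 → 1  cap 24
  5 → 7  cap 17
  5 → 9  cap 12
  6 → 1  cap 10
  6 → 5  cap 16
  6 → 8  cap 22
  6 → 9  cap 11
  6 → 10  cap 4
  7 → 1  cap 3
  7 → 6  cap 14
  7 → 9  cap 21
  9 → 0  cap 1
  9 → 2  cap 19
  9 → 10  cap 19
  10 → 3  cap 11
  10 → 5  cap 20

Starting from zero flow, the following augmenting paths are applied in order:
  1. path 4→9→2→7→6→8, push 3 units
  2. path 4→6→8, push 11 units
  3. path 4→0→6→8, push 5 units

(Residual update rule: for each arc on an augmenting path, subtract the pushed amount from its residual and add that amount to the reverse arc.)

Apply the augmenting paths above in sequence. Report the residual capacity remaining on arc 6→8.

Residual capacity of (6,8): 3

after path 1 (4→9→2→7→6→8, push 3): res(6,8)=19
after path 2 (4→6→8, push 11): res(6,8)=8
after path 3 (4→0→6→8, push 5): res(6,8)=3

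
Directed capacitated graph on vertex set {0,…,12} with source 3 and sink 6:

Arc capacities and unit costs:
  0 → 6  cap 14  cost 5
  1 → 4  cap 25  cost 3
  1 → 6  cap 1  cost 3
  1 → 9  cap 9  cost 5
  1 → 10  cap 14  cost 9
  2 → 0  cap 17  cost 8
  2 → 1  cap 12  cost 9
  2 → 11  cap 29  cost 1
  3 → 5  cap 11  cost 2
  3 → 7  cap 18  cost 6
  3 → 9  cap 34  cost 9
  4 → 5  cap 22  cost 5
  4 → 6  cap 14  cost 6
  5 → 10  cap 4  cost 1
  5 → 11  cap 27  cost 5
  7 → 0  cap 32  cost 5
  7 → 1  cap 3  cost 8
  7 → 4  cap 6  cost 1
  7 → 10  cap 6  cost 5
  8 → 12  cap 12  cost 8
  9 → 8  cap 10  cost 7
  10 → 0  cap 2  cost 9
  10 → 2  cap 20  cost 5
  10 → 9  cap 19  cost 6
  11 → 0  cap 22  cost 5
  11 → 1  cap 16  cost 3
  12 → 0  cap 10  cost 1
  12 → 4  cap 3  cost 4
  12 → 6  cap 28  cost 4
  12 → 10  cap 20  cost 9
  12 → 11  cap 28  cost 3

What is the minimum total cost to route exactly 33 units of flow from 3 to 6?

Minimum cost for 33 units: 581

shortest-cost path #1: 3→5→11→1→6 push 1 @ unit cost 13 (adds 13)
shortest-cost path #2: 3→7→4→6 push 6 @ unit cost 13 (adds 78)
shortest-cost path #3: 3→7→0→6 push 12 @ unit cost 16 (adds 192)
shortest-cost path #4: 3→5→10→0→6 push 2 @ unit cost 17 (adds 34)
shortest-cost path #5: 3→5→11→1→4→6 push 8 @ unit cost 19 (adds 152)
shortest-cost path #6: 3→9→8→12→6 push 4 @ unit cost 28 (adds 112)
total cost = 581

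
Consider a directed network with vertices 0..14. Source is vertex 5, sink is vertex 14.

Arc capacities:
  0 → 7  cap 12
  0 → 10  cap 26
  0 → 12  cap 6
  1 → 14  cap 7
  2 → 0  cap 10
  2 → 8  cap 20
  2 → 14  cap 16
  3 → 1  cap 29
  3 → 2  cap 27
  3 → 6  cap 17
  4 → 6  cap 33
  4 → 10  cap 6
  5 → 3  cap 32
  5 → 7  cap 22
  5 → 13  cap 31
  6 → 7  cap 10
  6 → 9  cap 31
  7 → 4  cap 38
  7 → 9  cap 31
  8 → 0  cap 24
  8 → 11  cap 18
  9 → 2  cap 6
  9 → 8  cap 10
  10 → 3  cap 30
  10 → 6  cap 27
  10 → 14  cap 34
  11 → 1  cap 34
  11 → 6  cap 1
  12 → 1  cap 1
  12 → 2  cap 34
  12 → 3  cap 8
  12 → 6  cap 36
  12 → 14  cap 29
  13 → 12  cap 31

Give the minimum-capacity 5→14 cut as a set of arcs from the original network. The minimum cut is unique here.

Min-cut arcs: {(0,10), (1,14), (2,14), (4,10), (12,14)} (total capacity 84)

augment #1: 5→3→1→14 push 7
augment #2: 5→3→2→14 push 16
augment #3: 5→13→12→14 push 29
augment #4: 5→7→4→10→14 push 6
augment #5: 5→3→2→0→10→14 push 9
augment #6: 5→7→9→2→0→10→14 push 1
augment #7: 5→7→9→8→0→10→14 push 10
augment #8: 5→7→9→2→8→0→10→14 push 5
augment #9: 5→13→12→2→8→0→10→14 push 1
max flow = 84; residual-reachable set from 5 gives S-side
cut edges (S→T): {(0,10), (1,14), (2,14), (4,10), (12,14)} total cap 84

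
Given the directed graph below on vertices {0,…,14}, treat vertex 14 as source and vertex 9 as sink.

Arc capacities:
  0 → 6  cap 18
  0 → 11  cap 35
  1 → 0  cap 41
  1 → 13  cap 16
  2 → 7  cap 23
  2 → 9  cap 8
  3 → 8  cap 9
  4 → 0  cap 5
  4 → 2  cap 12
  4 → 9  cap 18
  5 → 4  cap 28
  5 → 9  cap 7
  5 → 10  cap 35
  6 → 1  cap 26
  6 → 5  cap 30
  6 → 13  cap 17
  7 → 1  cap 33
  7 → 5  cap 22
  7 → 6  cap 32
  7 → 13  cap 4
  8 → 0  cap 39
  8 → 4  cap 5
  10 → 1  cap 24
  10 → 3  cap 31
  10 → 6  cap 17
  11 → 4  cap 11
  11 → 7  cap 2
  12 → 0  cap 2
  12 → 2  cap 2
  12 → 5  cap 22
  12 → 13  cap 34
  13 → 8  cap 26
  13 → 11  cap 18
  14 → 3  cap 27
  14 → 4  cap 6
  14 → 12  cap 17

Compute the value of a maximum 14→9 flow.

Maximum flow value: 32

augment #1: 14→4→9 bottleneck 6, total now 6
augment #2: 14→12→2→9 bottleneck 2, total now 8
augment #3: 14→12→5→9 bottleneck 7, total now 15
augment #4: 14→3→8→4→9 bottleneck 5, total now 20
augment #5: 14→12→5→4→9 bottleneck 7, total now 27
augment #6: 14→12→5→4→2→9 bottleneck 1, total now 28
augment #7: 14→3→8→0→11→4→2→9 bottleneck 4, total now 32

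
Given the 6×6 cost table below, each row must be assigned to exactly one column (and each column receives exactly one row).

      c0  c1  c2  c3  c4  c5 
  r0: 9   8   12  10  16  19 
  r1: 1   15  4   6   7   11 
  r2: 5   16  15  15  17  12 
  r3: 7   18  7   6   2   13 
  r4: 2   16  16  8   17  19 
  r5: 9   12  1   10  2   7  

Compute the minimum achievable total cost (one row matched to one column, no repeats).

optimal assignment: row0→col1 (cost 8), row1→col3 (cost 6), row2→col5 (cost 12), row3→col4 (cost 2), row4→col0 (cost 2), row5→col2 (cost 1)
total = 8 + 6 + 12 + 2 + 2 + 1 = 31

Minimum assignment cost: 31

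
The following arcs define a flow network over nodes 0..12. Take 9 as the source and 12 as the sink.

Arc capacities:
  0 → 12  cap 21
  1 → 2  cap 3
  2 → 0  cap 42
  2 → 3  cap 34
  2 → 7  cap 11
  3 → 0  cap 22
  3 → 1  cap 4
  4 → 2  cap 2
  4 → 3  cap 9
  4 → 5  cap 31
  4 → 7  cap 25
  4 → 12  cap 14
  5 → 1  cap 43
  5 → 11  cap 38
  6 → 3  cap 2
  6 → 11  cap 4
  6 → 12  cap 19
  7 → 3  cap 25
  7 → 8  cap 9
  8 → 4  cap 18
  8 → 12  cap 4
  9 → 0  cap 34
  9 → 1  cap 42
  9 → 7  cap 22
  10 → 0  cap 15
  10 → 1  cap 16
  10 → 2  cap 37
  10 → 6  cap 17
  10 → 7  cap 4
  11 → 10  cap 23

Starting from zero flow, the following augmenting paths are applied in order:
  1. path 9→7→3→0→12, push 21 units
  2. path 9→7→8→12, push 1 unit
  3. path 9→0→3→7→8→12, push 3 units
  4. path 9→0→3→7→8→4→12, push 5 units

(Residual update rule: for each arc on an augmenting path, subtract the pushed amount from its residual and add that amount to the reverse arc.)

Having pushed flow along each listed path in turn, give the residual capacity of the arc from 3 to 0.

after path 1 (9→7→3→0→12, push 21): res(3,0)=1
after path 2 (9→7→8→12, push 1): res(3,0)=1
after path 3 (9→0→3→7→8→12, push 3): res(3,0)=4
after path 4 (9→0→3→7→8→4→12, push 5): res(3,0)=9

Residual capacity of (3,0): 9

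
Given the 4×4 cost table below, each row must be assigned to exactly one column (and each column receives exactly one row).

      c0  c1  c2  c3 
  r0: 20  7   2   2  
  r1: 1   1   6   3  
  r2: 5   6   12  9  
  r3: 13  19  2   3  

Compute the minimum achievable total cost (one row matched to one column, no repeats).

optimal assignment: row0→col3 (cost 2), row1→col1 (cost 1), row2→col0 (cost 5), row3→col2 (cost 2)
total = 2 + 1 + 5 + 2 = 10

Minimum assignment cost: 10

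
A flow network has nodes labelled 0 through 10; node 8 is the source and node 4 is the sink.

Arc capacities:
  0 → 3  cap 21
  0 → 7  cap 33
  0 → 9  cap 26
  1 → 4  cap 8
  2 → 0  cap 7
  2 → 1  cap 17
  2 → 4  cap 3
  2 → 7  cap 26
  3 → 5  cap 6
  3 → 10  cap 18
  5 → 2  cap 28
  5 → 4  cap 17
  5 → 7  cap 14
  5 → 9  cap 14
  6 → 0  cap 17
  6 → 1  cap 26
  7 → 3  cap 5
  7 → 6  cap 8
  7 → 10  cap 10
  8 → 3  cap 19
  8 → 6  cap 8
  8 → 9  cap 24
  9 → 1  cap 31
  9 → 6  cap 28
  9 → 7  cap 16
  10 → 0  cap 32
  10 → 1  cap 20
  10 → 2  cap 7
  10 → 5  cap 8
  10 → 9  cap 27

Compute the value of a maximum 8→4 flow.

augment #1: 8→3→5→4 bottleneck 6, total now 6
augment #2: 8→6→1→4 bottleneck 8, total now 14
augment #3: 8→3→10→2→4 bottleneck 3, total now 17
augment #4: 8→3→10→5→4 bottleneck 8, total now 25

Maximum flow value: 25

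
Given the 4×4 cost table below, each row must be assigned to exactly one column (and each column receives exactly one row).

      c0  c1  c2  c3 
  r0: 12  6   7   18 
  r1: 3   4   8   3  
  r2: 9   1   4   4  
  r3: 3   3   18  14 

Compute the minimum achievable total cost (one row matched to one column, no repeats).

Minimum assignment cost: 14

optimal assignment: row0→col2 (cost 7), row1→col3 (cost 3), row2→col1 (cost 1), row3→col0 (cost 3)
total = 7 + 3 + 1 + 3 = 14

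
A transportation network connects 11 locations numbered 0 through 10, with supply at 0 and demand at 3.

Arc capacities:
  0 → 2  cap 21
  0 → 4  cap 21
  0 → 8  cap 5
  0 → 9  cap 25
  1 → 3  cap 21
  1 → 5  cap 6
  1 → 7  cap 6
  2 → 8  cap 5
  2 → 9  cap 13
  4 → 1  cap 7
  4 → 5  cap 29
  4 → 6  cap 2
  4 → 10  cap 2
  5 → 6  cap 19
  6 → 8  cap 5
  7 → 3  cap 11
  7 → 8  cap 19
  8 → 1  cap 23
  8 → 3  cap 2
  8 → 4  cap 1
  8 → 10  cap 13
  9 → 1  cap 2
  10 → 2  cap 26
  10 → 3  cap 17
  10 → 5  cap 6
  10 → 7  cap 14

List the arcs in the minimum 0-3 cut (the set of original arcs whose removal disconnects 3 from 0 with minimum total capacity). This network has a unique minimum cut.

Min-cut arcs: {(0,8), (2,8), (4,1), (4,10), (6,8), (9,1)} (total capacity 26)

augment #1: 0→8→3 push 2
augment #2: 0→4→1→3 push 7
augment #3: 0→4→10→3 push 2
augment #4: 0→8→1→3 push 3
augment #5: 0→9→1→3 push 2
augment #6: 0→2→8→1→3 push 5
augment #7: 0→4→6→8→1→3 push 2
augment #8: 0→4→5→6→8→1→3 push 2
augment #9: 0→4→5→6→8→10→3 push 1
max flow = 26; residual-reachable set from 0 gives S-side
cut edges (S→T): {(0,8), (2,8), (4,1), (4,10), (6,8), (9,1)} total cap 26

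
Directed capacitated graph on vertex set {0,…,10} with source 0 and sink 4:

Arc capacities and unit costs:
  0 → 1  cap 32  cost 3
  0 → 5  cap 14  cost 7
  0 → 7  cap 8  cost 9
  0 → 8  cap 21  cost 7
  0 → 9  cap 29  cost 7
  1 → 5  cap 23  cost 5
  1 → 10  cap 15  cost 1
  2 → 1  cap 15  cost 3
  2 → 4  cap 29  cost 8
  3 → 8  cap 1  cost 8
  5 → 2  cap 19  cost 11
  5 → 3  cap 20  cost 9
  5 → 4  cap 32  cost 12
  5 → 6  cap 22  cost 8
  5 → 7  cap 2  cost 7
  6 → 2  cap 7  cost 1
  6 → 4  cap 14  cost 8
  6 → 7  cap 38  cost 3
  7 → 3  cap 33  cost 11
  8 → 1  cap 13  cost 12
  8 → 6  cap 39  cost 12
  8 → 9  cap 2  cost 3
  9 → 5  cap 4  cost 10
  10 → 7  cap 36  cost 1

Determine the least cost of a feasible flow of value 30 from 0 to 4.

shortest-cost path #1: 0→5→4 push 14 @ unit cost 19 (adds 266)
shortest-cost path #2: 0→1→5→4 push 16 @ unit cost 20 (adds 320)
total cost = 586

Minimum cost for 30 units: 586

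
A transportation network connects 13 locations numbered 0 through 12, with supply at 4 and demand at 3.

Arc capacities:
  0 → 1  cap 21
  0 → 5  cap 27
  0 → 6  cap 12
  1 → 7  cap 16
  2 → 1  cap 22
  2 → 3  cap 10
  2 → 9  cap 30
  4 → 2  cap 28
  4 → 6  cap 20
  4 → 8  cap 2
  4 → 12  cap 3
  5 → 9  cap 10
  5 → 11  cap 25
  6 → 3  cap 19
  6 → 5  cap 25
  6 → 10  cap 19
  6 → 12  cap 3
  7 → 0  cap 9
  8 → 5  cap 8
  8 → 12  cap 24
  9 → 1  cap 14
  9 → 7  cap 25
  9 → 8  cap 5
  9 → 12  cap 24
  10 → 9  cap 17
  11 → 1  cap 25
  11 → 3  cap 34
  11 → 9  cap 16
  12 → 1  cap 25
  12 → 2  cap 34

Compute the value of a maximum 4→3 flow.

augment #1: 4→2→3 bottleneck 10, total now 10
augment #2: 4→6→3 bottleneck 19, total now 29
augment #3: 4→6→5→11→3 bottleneck 1, total now 30
augment #4: 4→8→5→11→3 bottleneck 2, total now 32
augment #5: 4→2→9→8→5→11→3 bottleneck 5, total now 37
augment #6: 4→2→1→7→0→5→11→3 bottleneck 9, total now 46

Maximum flow value: 46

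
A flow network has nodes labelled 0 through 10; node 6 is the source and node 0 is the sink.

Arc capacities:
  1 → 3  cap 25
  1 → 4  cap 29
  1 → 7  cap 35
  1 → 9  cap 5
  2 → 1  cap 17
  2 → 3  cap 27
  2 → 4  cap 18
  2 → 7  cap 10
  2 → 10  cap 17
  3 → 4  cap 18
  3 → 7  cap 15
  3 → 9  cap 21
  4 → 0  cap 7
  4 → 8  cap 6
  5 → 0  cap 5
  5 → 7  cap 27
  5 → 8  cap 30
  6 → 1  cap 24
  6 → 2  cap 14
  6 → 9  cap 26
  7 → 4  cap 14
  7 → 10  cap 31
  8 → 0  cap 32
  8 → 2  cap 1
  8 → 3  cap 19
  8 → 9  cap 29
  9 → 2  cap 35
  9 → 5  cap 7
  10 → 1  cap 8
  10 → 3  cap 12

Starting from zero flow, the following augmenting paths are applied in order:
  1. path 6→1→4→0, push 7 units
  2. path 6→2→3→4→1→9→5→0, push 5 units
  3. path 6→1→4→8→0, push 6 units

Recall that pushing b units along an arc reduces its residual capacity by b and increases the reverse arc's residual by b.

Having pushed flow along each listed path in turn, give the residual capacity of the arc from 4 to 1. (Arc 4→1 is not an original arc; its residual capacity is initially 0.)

after path 1 (6→1→4→0, push 7): res(4,1)=7
after path 2 (6→2→3→4→1→9→5→0, push 5): res(4,1)=2
after path 3 (6→1→4→8→0, push 6): res(4,1)=8

Residual capacity of (4,1): 8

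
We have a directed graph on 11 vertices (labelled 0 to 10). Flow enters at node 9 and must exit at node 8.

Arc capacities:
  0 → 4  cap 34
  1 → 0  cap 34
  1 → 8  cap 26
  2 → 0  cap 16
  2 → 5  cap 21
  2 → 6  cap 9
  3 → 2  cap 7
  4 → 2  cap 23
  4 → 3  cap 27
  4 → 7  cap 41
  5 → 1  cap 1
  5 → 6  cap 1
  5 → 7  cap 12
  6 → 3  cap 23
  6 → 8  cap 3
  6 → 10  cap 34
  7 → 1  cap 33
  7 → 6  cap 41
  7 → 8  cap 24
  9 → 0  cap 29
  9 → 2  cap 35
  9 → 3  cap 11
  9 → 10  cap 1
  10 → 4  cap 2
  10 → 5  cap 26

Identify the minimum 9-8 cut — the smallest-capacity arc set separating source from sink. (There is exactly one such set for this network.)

Min-cut arcs: {(0,4), (5,1), (5,7), (6,8), (10,4)} (total capacity 52)

augment #1: 9→2→6→8 push 3
augment #2: 9→0→4→7→8 push 24
augment #3: 9→2→5→1→8 push 1
augment #4: 9→0→4→7→1→8 push 5
augment #5: 9→2→5→7→1→8 push 12
augment #6: 9→10→4→7→1→8 push 1
augment #7: 9→2→0→4→7→1→8 push 5
augment #8: 9→2→6→10→4→7→1→8 push 1
max flow = 52; residual-reachable set from 9 gives S-side
cut edges (S→T): {(0,4), (5,1), (5,7), (6,8), (10,4)} total cap 52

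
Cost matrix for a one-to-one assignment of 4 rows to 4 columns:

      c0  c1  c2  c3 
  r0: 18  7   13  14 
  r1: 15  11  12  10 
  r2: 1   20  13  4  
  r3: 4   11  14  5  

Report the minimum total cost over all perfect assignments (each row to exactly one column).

Minimum assignment cost: 25

optimal assignment: row0→col1 (cost 7), row1→col2 (cost 12), row2→col0 (cost 1), row3→col3 (cost 5)
total = 7 + 12 + 1 + 5 = 25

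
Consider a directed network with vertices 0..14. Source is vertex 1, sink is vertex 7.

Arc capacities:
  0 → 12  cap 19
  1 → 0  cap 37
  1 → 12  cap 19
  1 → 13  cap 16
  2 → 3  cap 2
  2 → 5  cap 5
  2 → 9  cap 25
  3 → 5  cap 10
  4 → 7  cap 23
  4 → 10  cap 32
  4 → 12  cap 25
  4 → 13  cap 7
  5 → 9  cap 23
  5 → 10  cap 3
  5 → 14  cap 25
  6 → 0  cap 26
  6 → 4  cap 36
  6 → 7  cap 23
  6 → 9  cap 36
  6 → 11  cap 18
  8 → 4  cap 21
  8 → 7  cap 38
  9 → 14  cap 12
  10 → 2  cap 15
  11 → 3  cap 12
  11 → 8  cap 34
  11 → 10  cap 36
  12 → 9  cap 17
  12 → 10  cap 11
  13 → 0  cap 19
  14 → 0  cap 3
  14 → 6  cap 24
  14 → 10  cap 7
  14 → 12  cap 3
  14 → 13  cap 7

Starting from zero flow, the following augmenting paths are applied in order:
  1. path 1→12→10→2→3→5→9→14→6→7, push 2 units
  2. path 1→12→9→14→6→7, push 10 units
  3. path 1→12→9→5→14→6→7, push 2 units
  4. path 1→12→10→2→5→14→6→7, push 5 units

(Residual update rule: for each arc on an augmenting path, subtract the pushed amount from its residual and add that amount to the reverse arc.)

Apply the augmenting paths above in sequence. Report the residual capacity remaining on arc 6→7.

Residual capacity of (6,7): 4

after path 1 (1→12→10→2→3→5→9→14→6→7, push 2): res(6,7)=21
after path 2 (1→12→9→14→6→7, push 10): res(6,7)=11
after path 3 (1→12→9→5→14→6→7, push 2): res(6,7)=9
after path 4 (1→12→10→2→5→14→6→7, push 5): res(6,7)=4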